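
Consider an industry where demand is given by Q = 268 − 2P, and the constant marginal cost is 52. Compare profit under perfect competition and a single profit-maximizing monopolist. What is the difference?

Inverting demand: P = 134 − 0.5Q.
Perfect competition: P = MC = 52, so 134 − 0.5Q = 52 and Q = 164.
Profit = (52 − 52)·164 = 0.
The monopolist equates marginal revenue to marginal cost: 134 − Q = 52, so Q = 82. From demand, P = 93.
Profit = (93 − 52)·82 = 3362.
Change in profit: 3362 − 0 = 3362.

π rises by 3362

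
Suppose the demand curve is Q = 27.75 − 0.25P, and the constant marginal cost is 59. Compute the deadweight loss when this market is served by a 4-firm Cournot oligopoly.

DWL = 13.52

Inverting demand: P = 111 − 4Q.
Perfect competition: P = MC = 59, so 111 − 4Q = 59 and Q = 13.
In a 4-firm Cournot equilibrium, symmetry and the first-order condition give q = (111 − 59)/(20) = 2.6. So Q = 10.4 and P = 69.4.
DWL is the triangle between Q = 10.4 and Q = 13: ½·(13 − 10.4)·(69.4 − 59) = 13.52.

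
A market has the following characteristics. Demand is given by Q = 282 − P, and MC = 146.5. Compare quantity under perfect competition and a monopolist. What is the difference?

Inverting demand: P = 282 − Q.
Under competition P = MC = 146.5, so Q = (282 − 146.5)/1 = 135.5.
A monopolist chooses Q where MR = MC. MR = 282 − 2Q; setting this equal to 146.5 gives Q = 67.75 and P = 214.25.
Change in quantity: 67.75 − 135.5 = −67.75.

Quantity falls by 67.75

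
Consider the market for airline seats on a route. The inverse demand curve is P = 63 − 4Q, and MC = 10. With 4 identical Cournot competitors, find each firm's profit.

π_i = 28.09

Cournot with 4 identical firms: the symmetric best-response condition is 63 − 20q = 10. Each firm produces q = 2.65, total output Q = 10.6, price P = 20.6.
Each firm's profit = (20.6 − 10)·2.65 = 28.09.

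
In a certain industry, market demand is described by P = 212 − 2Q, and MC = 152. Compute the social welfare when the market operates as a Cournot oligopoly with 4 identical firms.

In a 4-firm Cournot equilibrium, symmetry and the first-order condition give q = (212 − 152)/(10) = 6. So Q = 24 and P = 164.
CS = ½·(212 − 164)·24 = 576; PS = (164 − 152)·24 = 288; TS = 864.

TS = 864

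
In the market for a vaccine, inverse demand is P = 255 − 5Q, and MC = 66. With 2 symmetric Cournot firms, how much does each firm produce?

With 2 symmetric Cournot firms, each firm's FOC gives 255 − 15q = 66, so q = 12.6, Q = 2·12.6 = 25.2, and P = 129.

q_i = 12.6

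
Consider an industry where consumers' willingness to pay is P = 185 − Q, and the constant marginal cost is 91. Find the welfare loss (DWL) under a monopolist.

Perfect competition: P = MC = 91, so 185 − Q = 91 and Q = 94.
The monopolist equates marginal revenue to marginal cost: 185 − 2Q = 91, so Q = 47. From demand, P = 138.
DWL is the triangle between Q = 47 and Q = 94: ½·(94 − 47)·(138 − 91) = 1104.5.

DWL = 1104.5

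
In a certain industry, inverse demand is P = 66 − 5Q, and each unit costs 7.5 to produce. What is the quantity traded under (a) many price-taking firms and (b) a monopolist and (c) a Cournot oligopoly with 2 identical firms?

Perfect competition: P = MC = 7.5, so 66 − 5Q = 7.5 and Q = 11.7.
A monopolist chooses Q where MR = MC. MR = 66 − 10Q; setting this equal to 7.5 gives Q = 5.85 and P = 36.75.
In a 2-firm Cournot equilibrium, symmetry and the first-order condition give q = (66 − 7.5)/(15) = 3.9. So Q = 7.8 and P = 27.

Competition: Q = 11.7; Monopoly: Q = 5.85; Cournot: Q = 7.8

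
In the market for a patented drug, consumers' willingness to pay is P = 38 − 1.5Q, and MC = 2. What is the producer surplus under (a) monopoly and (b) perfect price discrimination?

A monopolist chooses Q where MR = MC. MR = 38 − 3Q; setting this equal to 2 gives Q = 12 and P = 20.
PS = (20 − 2)·12 = 216.
With perfect price discrimination, output is the efficient level Q = 24 (where demand meets MC), but every buyer pays their willingness to pay: CS = 0 and PS = total surplus.
PS = ½·(38 − 2)·24 = 432.

Monopoly: PS = 216; Perfect PD: PS = 432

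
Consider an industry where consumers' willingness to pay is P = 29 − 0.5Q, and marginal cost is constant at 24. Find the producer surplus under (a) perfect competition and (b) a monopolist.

Competitive firms price at marginal cost: P = 24, giving Q = 10.
PS = (24 − 24)·10 = 0.
Monopoly sets MR = MC: 29 − Q = 24 ⇒ Q = 5, P = 29 − 0.5·5 = 26.5.
PS = (26.5 − 24)·5 = 12.5.

Competition: PS = 0; Monopoly: PS = 12.5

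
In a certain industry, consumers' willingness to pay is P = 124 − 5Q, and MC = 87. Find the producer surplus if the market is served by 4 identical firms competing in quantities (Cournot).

In a 4-firm Cournot equilibrium, symmetry and the first-order condition give q = (124 − 87)/(25) = 1.48. So Q = 5.92 and P = 94.4.
PS = (94.4 − 87)·5.92 = 43.808.

PS = 43.808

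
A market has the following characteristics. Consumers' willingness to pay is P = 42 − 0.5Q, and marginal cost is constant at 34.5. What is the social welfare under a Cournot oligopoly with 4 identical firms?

In a 4-firm Cournot equilibrium, symmetry and the first-order condition give q = (42 − 34.5)/(2.5) = 3. So Q = 12 and P = 36.
CS = ½·(42 − 36)·12 = 36; PS = (36 − 34.5)·12 = 18; TS = 54.

TS = 54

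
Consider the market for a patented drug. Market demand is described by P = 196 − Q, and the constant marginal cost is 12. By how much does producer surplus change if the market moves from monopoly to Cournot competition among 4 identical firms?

Monopoly sets MR = MC: 196 − 2Q = 12 ⇒ Q = 92, P = 196 − 92 = 104.
PS = (104 − 12)·92 = 8464.
In a 4-firm Cournot equilibrium, symmetry and the first-order condition give q = (196 − 12)/(5) = 36.8. So Q = 147.2 and P = 48.8.
PS = (48.8 − 12)·147.2 = 5416.96.
Change in producer surplus: 5416.96 − 8464 = −3047.04.

PS falls by 3047.04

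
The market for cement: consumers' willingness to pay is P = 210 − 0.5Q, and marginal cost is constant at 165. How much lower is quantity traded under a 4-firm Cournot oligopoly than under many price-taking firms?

Q falls by 18

Under competition P = MC = 165, so Q = (210 − 165)/0.5 = 90.
With 4 symmetric Cournot firms, each firm's FOC gives 210 − 2.5q = 165, so q = 18, Q = 4·18 = 72, and P = 174.
Change in quantity traded: 72 − 90 = −18.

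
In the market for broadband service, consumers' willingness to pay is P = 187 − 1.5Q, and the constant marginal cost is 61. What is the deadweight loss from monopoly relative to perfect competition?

Perfect competition: P = MC = 61, so 187 − 1.5Q = 61 and Q = 84.
A monopolist chooses Q where MR = MC. MR = 187 − 3Q; setting this equal to 61 gives Q = 42 and P = 124.
DWL is the triangle between Q = 42 and Q = 84: ½·(84 − 42)·(124 − 61) = 1323.

DWL = 1323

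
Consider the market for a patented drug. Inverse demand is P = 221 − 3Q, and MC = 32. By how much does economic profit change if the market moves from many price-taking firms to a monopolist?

Perfect competition: P = MC = 32, so 221 − 3Q = 32 and Q = 63.
Profit = (32 − 32)·63 = 0.
A monopolist chooses Q where MR = MC. MR = 221 − 6Q; setting this equal to 32 gives Q = 31.5 and P = 126.5.
Profit = (126.5 − 32)·31.5 = 2976.75.
Change in economic profit: 2976.75 − 0 = 2976.75.

Economic profit rises by 2976.75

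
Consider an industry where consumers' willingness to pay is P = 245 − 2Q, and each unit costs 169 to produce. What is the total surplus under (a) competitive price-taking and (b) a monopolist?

Competition: TS = 1444; Monopoly: TS = 1083

Competitive firms price at marginal cost: P = 169, giving Q = 38.
CS = ½·(245 − 169)·38 = 1444; PS = (169 − 169)·38 = 0; TS = 1444.
Monopoly sets MR = MC: 245 − 4Q = 169 ⇒ Q = 19, P = 245 − 2·19 = 207.
CS = ½·(245 − 207)·19 = 361; PS = (207 − 169)·19 = 722; TS = 1083.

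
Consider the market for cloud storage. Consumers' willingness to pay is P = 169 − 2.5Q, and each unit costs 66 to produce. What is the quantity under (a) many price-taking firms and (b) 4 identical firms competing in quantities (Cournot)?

Competitive firms price at marginal cost: P = 66, giving Q = 41.2.
With 4 symmetric Cournot firms, each firm's FOC gives 169 − 12.5q = 66, so q = 8.24, Q = 4·8.24 = 32.96, and P = 86.6.

Competition: Q = 41.2; Cournot: Q = 32.96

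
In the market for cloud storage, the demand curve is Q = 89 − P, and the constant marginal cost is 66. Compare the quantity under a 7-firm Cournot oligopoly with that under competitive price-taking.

Cournot: Q = 20.125; Competition: Q = 23

Inverting demand: P = 89 − Q.
Cournot with 7 identical firms: the symmetric best-response condition is 89 − 8q = 66. Each firm produces q = 2.875, total output Q = 20.125, price P = 68.875.
Competitive firms price at marginal cost: P = 66, giving Q = 23.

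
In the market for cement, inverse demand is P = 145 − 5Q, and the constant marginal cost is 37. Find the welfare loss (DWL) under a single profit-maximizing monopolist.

DWL = 291.6

Perfect competition: P = MC = 37, so 145 − 5Q = 37 and Q = 21.6.
Monopoly sets MR = MC: 145 − 10Q = 37 ⇒ Q = 10.8, P = 145 − 5·10.8 = 91.
DWL is the triangle between Q = 10.8 and Q = 21.6: ½·(21.6 − 10.8)·(91 − 37) = 291.6.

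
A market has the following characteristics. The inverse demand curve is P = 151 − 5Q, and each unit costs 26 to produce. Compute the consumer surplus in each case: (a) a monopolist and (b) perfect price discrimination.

Monopoly: CS = 390.625; Perfect PD: CS = 0

Monopoly sets MR = MC: 151 − 10Q = 26 ⇒ Q = 12.5, P = 151 − 5·12.5 = 88.5.
CS = ½·(151 − 88.5)·12.5 = 390.625.
A perfectly discriminating monopolist sells every unit with P(Q) ≥ MC(Q), so output equals the competitive quantity Q = 25. Each buyer pays their reservation price, so CS = 0 and the firm captures all surplus.
CS = 0.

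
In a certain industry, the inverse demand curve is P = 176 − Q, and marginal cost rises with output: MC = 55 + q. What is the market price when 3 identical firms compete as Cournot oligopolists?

With 3 symmetric Cournot firms, each firm's FOC gives 176 − 4q = 55 + q, so q = 24.2, Q = 3·24.2 = 72.6, and P = 103.4.

P = 103.4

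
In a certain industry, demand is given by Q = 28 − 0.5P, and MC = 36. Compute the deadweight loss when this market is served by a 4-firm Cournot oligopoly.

DWL = 4

Inverting demand: P = 56 − 2Q.
Perfect competition: P = MC = 36, so 56 − 2Q = 36 and Q = 10.
With 4 symmetric Cournot firms, each firm's FOC gives 56 − 10q = 36, so q = 2, Q = 4·2 = 8, and P = 40.
DWL is the triangle between Q = 8 and Q = 10: ½·(10 − 8)·(40 − 36) = 4.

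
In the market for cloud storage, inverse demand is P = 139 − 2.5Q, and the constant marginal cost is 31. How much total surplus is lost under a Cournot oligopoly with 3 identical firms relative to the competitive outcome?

DWL = 145.8

Perfect competition: P = MC = 31, so 139 − 2.5Q = 31 and Q = 43.2.
In a 3-firm Cournot equilibrium, symmetry and the first-order condition give q = (139 − 31)/(10) = 10.8. So Q = 32.4 and P = 58.
DWL is the triangle between Q = 32.4 and Q = 43.2: ½·(43.2 − 32.4)·(58 − 31) = 145.8.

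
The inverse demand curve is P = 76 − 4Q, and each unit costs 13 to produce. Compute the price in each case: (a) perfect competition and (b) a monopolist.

Perfect competition: P = MC = 13, so 76 − 4Q = 13 and Q = 15.75.
A monopolist chooses Q where MR = MC. MR = 76 − 8Q; setting this equal to 13 gives Q = 7.875 and P = 44.5.

Competition: P = 13; Monopoly: P = 44.5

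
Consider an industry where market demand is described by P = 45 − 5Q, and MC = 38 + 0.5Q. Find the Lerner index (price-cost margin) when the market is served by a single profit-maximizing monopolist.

Monopoly sets MR = MC: 45 − 10Q = 38 + 0.5Q ⇒ Q = 2/3, P = 45 − 5·2/3 = 125/3.
Lerner index = (P − MC)/P = (125/3 − 115/3)/(125/3) = 0.08.

Lerner index = 0.08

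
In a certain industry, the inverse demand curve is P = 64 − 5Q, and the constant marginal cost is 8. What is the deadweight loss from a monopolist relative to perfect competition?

DWL = 78.4

Perfect competition: P = MC = 8, so 64 − 5Q = 8 and Q = 11.2.
A monopolist chooses Q where MR = MC. MR = 64 − 10Q; setting this equal to 8 gives Q = 5.6 and P = 36.
DWL is the triangle between Q = 5.6 and Q = 11.2: ½·(11.2 − 5.6)·(36 − 8) = 78.4.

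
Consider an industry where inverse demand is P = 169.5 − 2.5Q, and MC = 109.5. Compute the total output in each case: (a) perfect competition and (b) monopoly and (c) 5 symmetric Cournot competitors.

Competition: Q = 24; Monopoly: Q = 12; Cournot: Q = 20

Competitive firms price at marginal cost: P = 109.5, giving Q = 24.
The monopolist equates marginal revenue to marginal cost: 169.5 − 5Q = 109.5, so Q = 12. From demand, P = 139.5.
With 5 symmetric Cournot firms, each firm's FOC gives 169.5 − 15q = 109.5, so q = 4, Q = 5·4 = 20, and P = 119.5.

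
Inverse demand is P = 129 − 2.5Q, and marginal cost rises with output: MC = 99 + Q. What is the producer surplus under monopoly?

PS = 75

Monopoly sets MR = MC: 129 − 5Q = 99 + Q ⇒ Q = 5, P = 129 − 2.5·5 = 116.5.
PS = P·Q − VC(Q) = 116.5·5 − (99·5 + ½·1·5²) = 75.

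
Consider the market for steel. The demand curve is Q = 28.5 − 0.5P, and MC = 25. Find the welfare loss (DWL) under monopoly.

Inverting demand: P = 57 − 2Q.
Perfect competition: P = MC = 25, so 57 − 2Q = 25 and Q = 16.
A monopolist chooses Q where MR = MC. MR = 57 − 4Q; setting this equal to 25 gives Q = 8 and P = 41.
DWL is the triangle between Q = 8 and Q = 16: ½·(16 − 8)·(41 − 25) = 64.

DWL = 64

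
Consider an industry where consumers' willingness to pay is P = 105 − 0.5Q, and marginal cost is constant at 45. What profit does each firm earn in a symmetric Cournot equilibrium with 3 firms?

π_i = 450

With 3 symmetric Cournot firms, each firm's FOC gives 105 − 2q = 45, so q = 30, Q = 3·30 = 90, and P = 60.
Each firm's profit = (60 − 45)·30 = 450.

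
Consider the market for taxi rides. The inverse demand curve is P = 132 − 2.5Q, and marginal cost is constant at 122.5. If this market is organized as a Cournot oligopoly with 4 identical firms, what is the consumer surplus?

In a 4-firm Cournot equilibrium, symmetry and the first-order condition give q = (132 − 122.5)/(12.5) = 0.76. So Q = 3.04 and P = 124.4.
CS = ½·(132 − 124.4)·3.04 = 11.552.

CS = 11.552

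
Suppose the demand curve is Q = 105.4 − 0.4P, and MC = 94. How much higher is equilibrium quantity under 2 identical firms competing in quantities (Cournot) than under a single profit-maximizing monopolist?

Inverting demand: P = 263.5 − 2.5Q.
The monopolist equates marginal revenue to marginal cost: 263.5 − 5Q = 94, so Q = 33.9. From demand, P = 178.75.
In a 2-firm Cournot equilibrium, symmetry and the first-order condition give q = (263.5 − 94)/(7.5) = 22.6. So Q = 45.2 and P = 150.5.
Change in equilibrium quantity: 45.2 − 33.9 = 11.3.

Q rises by 11.3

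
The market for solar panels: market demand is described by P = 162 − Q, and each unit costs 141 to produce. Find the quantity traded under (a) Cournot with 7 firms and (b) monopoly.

With 7 symmetric Cournot firms, each firm's FOC gives 162 − 8q = 141, so q = 2.625, Q = 7·2.625 = 18.375, and P = 143.625.
A monopolist chooses Q where MR = MC. MR = 162 − 2Q; setting this equal to 141 gives Q = 10.5 and P = 151.5.

Cournot: Q = 18.375; Monopoly: Q = 10.5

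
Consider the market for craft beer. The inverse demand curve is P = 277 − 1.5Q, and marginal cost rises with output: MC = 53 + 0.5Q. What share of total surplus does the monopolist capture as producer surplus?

PS/TS = 0.7

The monopolist equates marginal revenue to marginal cost: 277 − 3Q = 53 + 0.5Q, so Q = 64. From demand, P = 181.
CS = ½·(277 − 181)·64 = 3072.
PS = P·Q − VC(Q) = 181·64 − (53·64 + ½·0.5·64²) = 7168.
Share captured = PS/TS = 7168/10240 = 0.7.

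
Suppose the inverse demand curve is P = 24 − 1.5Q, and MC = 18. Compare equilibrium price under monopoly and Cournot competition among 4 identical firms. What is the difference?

Monopoly sets MR = MC: 24 − 3Q = 18 ⇒ Q = 2, P = 24 − 1.5·2 = 21.
Cournot with 4 identical firms: the symmetric best-response condition is 24 − 7.5q = 18. Each firm produces q = 0.8, total output Q = 3.2, price P = 19.2.
Change in equilibrium price: 19.2 − 21 = −1.8.

P falls by 1.8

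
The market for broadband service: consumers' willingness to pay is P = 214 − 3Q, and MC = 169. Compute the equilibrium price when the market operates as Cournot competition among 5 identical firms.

With 5 symmetric Cournot firms, each firm's FOC gives 214 − 18q = 169, so q = 2.5, Q = 5·2.5 = 12.5, and P = 176.5.

P = 176.5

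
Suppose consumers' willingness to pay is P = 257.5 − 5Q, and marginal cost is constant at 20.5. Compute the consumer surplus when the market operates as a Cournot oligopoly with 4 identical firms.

With 4 symmetric Cournot firms, each firm's FOC gives 257.5 − 25q = 20.5, so q = 9.48, Q = 4·9.48 = 37.92, and P = 67.9.
CS = ½·(257.5 − 67.9)·37.92 = 3594.816.

CS = 3594.816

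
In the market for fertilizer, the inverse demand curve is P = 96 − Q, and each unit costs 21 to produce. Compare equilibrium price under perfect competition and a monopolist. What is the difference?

P rises by 37.5

Under competition P = MC = 21, so Q = (96 − 21)/1 = 75.
A monopolist chooses Q where MR = MC. MR = 96 − 2Q; setting this equal to 21 gives Q = 37.5 and P = 58.5.
Change in equilibrium price: 58.5 − 21 = 37.5.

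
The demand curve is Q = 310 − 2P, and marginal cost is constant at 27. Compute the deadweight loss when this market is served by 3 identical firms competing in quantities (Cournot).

DWL = 1024

Inverting demand: P = 155 − 0.5Q.
Under competition P = MC = 27, so Q = (155 − 27)/0.5 = 256.
Cournot with 3 identical firms: the symmetric best-response condition is 155 − 2q = 27. Each firm produces q = 64, total output Q = 192, price P = 59.
DWL is the triangle between Q = 192 and Q = 256: ½·(256 − 192)·(59 − 27) = 1024.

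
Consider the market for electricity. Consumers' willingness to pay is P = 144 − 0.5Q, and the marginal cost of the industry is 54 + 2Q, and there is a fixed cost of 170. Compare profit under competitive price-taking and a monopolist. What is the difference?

Profit rises by 54

Competitive equilibrium sets price equal to marginal cost: 144 − 0.5Q = 54 + 2Q, so Q = 36 and P = 126.
Profit = 126·36 − (54·36 + ½·2·36²) − 170 = 1126.
A monopolist chooses Q where MR = MC. MR = 144 − Q; setting this equal to 54 + 2Q gives Q = 30 and P = 129.
Profit = 129·30 − (54·30 + ½·2·30²) − 170 = 1180.
Change in profit: 1180 − 1126 = 54.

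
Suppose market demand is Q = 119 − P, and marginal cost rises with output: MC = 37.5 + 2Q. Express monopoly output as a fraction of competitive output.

Q_m/Q_c = 0.75

Inverting demand: P = 119 − Q.
Monopoly sets MR = MC: 119 − 2Q = 37.5 + 2Q ⇒ Q = 20.375, P = 119 − 20.375 = 98.625.
Competitive equilibrium sets price equal to marginal cost: 119 − Q = 37.5 + 2Q, so Q = 163/6 and P = 551/6.
Ratio Q_m/Q_c = 20.375/(163/6) = 0.75.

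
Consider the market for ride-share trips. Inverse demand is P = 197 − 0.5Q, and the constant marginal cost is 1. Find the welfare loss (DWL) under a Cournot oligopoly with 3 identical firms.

DWL = 2401

Competitive firms price at marginal cost: P = 1, giving Q = 392.
In a 3-firm Cournot equilibrium, symmetry and the first-order condition give q = (197 − 1)/(2) = 98. So Q = 294 and P = 50.
DWL is the triangle between Q = 294 and Q = 392: ½·(392 − 294)·(50 − 1) = 2401.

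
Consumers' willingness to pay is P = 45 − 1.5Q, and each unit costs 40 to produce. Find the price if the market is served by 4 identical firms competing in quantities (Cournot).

With 4 symmetric Cournot firms, each firm's FOC gives 45 − 7.5q = 40, so q = 2/3, Q = 4·2/3 = 8/3, and P = 41.

P = 41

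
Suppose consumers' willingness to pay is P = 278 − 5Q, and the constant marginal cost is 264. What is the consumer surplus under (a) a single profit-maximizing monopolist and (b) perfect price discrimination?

Monopoly: CS = 4.9; Perfect PD: CS = 0

A monopolist chooses Q where MR = MC. MR = 278 − 10Q; setting this equal to 264 gives Q = 1.4 and P = 271.
CS = ½·(278 − 271)·1.4 = 4.9.
A perfectly discriminating monopolist sells every unit with P(Q) ≥ MC(Q), so output equals the competitive quantity Q = 2.8. Each buyer pays their reservation price, so CS = 0 and the firm captures all surplus.
CS = 0.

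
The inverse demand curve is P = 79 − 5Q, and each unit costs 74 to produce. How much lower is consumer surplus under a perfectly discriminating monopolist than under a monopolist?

The monopolist equates marginal revenue to marginal cost: 79 − 10Q = 74, so Q = 0.5. From demand, P = 76.5.
CS = ½·(79 − 76.5)·0.5 = 0.625.
Under first-degree price discrimination the firm charges each unit its demand price and produces up to where P = MC, i.e. Q = 1. Consumer surplus is zero; producer surplus equals total surplus.
CS = 0.
Change in consumer surplus: 0 − 0.625 = −0.625.

CS falls by 0.625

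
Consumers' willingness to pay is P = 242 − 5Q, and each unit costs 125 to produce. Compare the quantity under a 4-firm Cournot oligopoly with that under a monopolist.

In a 4-firm Cournot equilibrium, symmetry and the first-order condition give q = (242 − 125)/(25) = 4.68. So Q = 18.72 and P = 148.4.
The monopolist equates marginal revenue to marginal cost: 242 − 10Q = 125, so Q = 11.7. From demand, P = 183.5.

Cournot: Q = 18.72; Monopoly: Q = 11.7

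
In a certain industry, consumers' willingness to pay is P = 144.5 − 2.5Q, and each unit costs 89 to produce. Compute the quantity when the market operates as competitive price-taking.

Q = 22.2

Competitive firms price at marginal cost: P = 89, giving Q = 22.2.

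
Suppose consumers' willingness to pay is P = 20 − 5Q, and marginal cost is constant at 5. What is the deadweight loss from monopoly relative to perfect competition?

Competitive firms price at marginal cost: P = 5, giving Q = 3.
The monopolist equates marginal revenue to marginal cost: 20 − 10Q = 5, so Q = 1.5. From demand, P = 12.5.
DWL is the triangle between Q = 1.5 and Q = 3: ½·(3 − 1.5)·(12.5 − 5) = 5.625.

DWL = 5.625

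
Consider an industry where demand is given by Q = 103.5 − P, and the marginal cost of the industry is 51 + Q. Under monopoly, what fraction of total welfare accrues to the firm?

Inverting demand: P = 103.5 − Q.
A monopolist chooses Q where MR = MC. MR = 103.5 − 2Q; setting this equal to 51 + Q gives Q = 17.5 and P = 86.
CS = ½·(103.5 − 86)·17.5 = 153.125.
PS = P·Q − VC(Q) = 86·17.5 − (51·17.5 + ½·1·17.5²) = 459.375.
Share captured = PS/TS = 459.375/612.5 = 0.75.

PS/TS = 0.75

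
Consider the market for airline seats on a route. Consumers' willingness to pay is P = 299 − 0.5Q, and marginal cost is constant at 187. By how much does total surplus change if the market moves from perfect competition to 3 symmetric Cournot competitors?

Competitive firms price at marginal cost: P = 187, giving Q = 224.
CS = ½·(299 − 187)·224 = 12544; PS = (187 − 187)·224 = 0; TS = 12544.
With 3 symmetric Cournot firms, each firm's FOC gives 299 − 2q = 187, so q = 56, Q = 3·56 = 168, and P = 215.
CS = ½·(299 − 215)·168 = 7056; PS = (215 − 187)·168 = 4704; TS = 11760.
Change in total surplus: 11760 − 12544 = −784.

TS falls by 784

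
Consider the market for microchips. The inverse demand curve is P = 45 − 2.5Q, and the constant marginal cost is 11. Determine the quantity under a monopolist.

Monopoly sets MR = MC: 45 − 5Q = 11 ⇒ Q = 6.8, P = 45 − 2.5·6.8 = 28.

Q = 6.8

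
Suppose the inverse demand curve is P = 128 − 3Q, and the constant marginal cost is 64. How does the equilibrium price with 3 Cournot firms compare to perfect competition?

Cournot with 3 identical firms: the symmetric best-response condition is 128 − 12q = 64. Each firm produces q = 16/3, total output Q = 16, price P = 80.
Under competition P = MC = 64, so Q = (128 − 64)/3 = 64/3.

Cournot: P = 80; Competition: P = 64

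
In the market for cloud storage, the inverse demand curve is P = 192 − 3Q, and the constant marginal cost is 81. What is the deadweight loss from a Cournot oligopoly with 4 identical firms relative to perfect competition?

DWL = 82.14

Competitive firms price at marginal cost: P = 81, giving Q = 37.
With 4 symmetric Cournot firms, each firm's FOC gives 192 − 15q = 81, so q = 7.4, Q = 4·7.4 = 29.6, and P = 103.2.
DWL is the triangle between Q = 29.6 and Q = 37: ½·(37 − 29.6)·(103.2 − 81) = 82.14.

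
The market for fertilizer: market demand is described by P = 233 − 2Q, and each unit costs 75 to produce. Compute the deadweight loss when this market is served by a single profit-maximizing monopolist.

DWL = 1560.25

Competitive firms price at marginal cost: P = 75, giving Q = 79.
A monopolist chooses Q where MR = MC. MR = 233 − 4Q; setting this equal to 75 gives Q = 39.5 and P = 154.
DWL is the triangle between Q = 39.5 and Q = 79: ½·(79 − 39.5)·(154 − 75) = 1560.25.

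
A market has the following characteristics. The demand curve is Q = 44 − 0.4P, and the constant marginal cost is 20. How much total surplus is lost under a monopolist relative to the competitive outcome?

DWL = 405

Inverting demand: P = 110 − 2.5Q.
Under competition P = MC = 20, so Q = (110 − 20)/2.5 = 36.
Monopoly sets MR = MC: 110 − 5Q = 20 ⇒ Q = 18, P = 110 − 2.5·18 = 65.
DWL is the triangle between Q = 18 and Q = 36: ½·(36 − 18)·(65 − 20) = 405.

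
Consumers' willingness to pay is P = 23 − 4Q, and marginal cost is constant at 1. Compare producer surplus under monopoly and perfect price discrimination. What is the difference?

PS rises by 30.25

Monopoly sets MR = MC: 23 − 8Q = 1 ⇒ Q = 2.75, P = 23 − 4·2.75 = 12.
PS = (12 − 1)·2.75 = 30.25.
Under first-degree price discrimination the firm charges each unit its demand price and produces up to where P = MC, i.e. Q = 5.5. Consumer surplus is zero; producer surplus equals total surplus.
PS = ½·(23 − 1)·5.5 = 60.5.
Change in producer surplus: 60.5 − 30.25 = 30.25.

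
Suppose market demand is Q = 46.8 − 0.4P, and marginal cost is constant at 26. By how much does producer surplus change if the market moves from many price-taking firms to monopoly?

Inverting demand: P = 117 − 2.5Q.
Competitive firms price at marginal cost: P = 26, giving Q = 36.4.
PS = (26 − 26)·36.4 = 0.
Monopoly sets MR = MC: 117 − 5Q = 26 ⇒ Q = 18.2, P = 117 − 2.5·18.2 = 71.5.
PS = (71.5 − 26)·18.2 = 828.1.
Change in producer surplus: 828.1 − 0 = 828.1.

PS rises by 828.1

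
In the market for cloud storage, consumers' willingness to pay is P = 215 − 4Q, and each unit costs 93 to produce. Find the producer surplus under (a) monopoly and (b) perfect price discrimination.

Monopoly: PS = 930.25; Perfect PD: PS = 1860.5

A monopolist chooses Q where MR = MC. MR = 215 − 8Q; setting this equal to 93 gives Q = 15.25 and P = 154.
PS = (154 − 93)·15.25 = 930.25.
With perfect price discrimination, output is the efficient level Q = 30.5 (where demand meets MC), but every buyer pays their willingness to pay: CS = 0 and PS = total surplus.
PS = ½·(215 − 93)·30.5 = 1860.5.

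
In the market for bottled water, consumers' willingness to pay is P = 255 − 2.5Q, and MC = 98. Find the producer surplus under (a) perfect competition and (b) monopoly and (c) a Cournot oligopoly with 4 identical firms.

Under competition P = MC = 98, so Q = (255 − 98)/2.5 = 62.8.
PS = (98 − 98)·62.8 = 0.
Monopoly sets MR = MC: 255 − 5Q = 98 ⇒ Q = 31.4, P = 255 − 2.5·31.4 = 176.5.
PS = (176.5 − 98)·31.4 = 2464.9.
In a 4-firm Cournot equilibrium, symmetry and the first-order condition give q = (255 − 98)/(12.5) = 12.56. So Q = 50.24 and P = 129.4.
PS = (129.4 − 98)·50.24 = 1577.536.

Competition: PS = 0; Monopoly: PS = 2464.9; Cournot: PS = 1577.536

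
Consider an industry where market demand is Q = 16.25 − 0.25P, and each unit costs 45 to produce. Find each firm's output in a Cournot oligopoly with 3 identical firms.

q_i = 1.25

Inverting demand: P = 65 − 4Q.
Cournot with 3 identical firms: the symmetric best-response condition is 65 − 16q = 45. Each firm produces q = 1.25, total output Q = 3.75, price P = 50.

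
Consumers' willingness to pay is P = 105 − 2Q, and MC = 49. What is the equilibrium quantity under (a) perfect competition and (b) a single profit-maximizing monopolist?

Competition: Q = 28; Monopoly: Q = 14

Competitive firms price at marginal cost: P = 49, giving Q = 28.
Monopoly sets MR = MC: 105 − 4Q = 49 ⇒ Q = 14, P = 105 − 2·14 = 77.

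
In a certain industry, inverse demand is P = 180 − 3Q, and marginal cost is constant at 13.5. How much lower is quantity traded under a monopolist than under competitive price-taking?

Competitive firms price at marginal cost: P = 13.5, giving Q = 55.5.
Monopoly sets MR = MC: 180 − 6Q = 13.5 ⇒ Q = 27.75, P = 180 − 3·27.75 = 96.75.
Change in quantity traded: 27.75 − 55.5 = −27.75.

Quantity traded falls by 27.75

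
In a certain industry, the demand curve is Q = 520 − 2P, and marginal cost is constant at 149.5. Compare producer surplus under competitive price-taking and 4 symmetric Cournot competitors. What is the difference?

PS rises by 3907.28

Inverting demand: P = 260 − 0.5Q.
Under competition P = MC = 149.5, so Q = (260 − 149.5)/0.5 = 221.
PS = (149.5 − 149.5)·221 = 0.
In a 4-firm Cournot equilibrium, symmetry and the first-order condition give q = (260 − 149.5)/(2.5) = 44.2. So Q = 176.8 and P = 171.6.
PS = (171.6 − 149.5)·176.8 = 3907.28.
Change in producer surplus: 3907.28 − 0 = 3907.28.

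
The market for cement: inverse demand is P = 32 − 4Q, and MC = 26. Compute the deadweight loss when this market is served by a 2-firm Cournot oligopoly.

Under competition P = MC = 26, so Q = (32 − 26)/4 = 1.5.
With 2 symmetric Cournot firms, each firm's FOC gives 32 − 12q = 26, so q = 0.5, Q = 2·0.5 = 1, and P = 28.
DWL is the triangle between Q = 1 and Q = 1.5: ½·(1.5 − 1)·(28 − 26) = 0.5.

DWL = 0.5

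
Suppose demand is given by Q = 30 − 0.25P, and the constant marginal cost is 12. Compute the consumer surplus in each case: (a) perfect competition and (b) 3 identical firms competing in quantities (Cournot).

Inverting demand: P = 120 − 4Q.
Competitive firms price at marginal cost: P = 12, giving Q = 27.
CS = ½·(120 − 12)·27 = 1458.
With 3 symmetric Cournot firms, each firm's FOC gives 120 − 16q = 12, so q = 6.75, Q = 3·6.75 = 20.25, and P = 39.
CS = ½·(120 − 39)·20.25 = 820.125.

Competition: CS = 1458; Cournot: CS = 820.125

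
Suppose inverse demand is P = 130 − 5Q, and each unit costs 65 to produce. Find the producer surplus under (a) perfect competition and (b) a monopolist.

Under competition P = MC = 65, so Q = (130 − 65)/5 = 13.
PS = (65 − 65)·13 = 0.
A monopolist chooses Q where MR = MC. MR = 130 − 10Q; setting this equal to 65 gives Q = 6.5 and P = 97.5.
PS = (97.5 − 65)·6.5 = 211.25.

Competition: PS = 0; Monopoly: PS = 211.25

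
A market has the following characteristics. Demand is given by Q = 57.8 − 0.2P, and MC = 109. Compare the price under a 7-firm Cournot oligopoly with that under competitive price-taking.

Cournot: P = 131.5; Competition: P = 109

Inverting demand: P = 289 − 5Q.
Cournot with 7 identical firms: the symmetric best-response condition is 289 − 40q = 109. Each firm produces q = 4.5, total output Q = 31.5, price P = 131.5.
Under competition P = MC = 109, so Q = (289 − 109)/5 = 36.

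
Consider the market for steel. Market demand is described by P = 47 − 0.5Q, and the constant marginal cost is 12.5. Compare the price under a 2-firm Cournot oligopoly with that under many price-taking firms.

Cournot: P = 24; Competition: P = 12.5

Cournot with 2 identical firms: the symmetric best-response condition is 47 − 1.5q = 12.5. Each firm produces q = 23, total output Q = 46, price P = 24.
Competitive firms price at marginal cost: P = 12.5, giving Q = 69.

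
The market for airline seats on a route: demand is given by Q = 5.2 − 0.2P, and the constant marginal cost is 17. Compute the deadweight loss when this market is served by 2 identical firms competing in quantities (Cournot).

Inverting demand: P = 26 − 5Q.
Competitive firms price at marginal cost: P = 17, giving Q = 1.8.
With 2 symmetric Cournot firms, each firm's FOC gives 26 − 15q = 17, so q = 0.6, Q = 2·0.6 = 1.2, and P = 20.
DWL is the triangle between Q = 1.2 and Q = 1.8: ½·(1.8 − 1.2)·(20 − 17) = 0.9.

DWL = 0.9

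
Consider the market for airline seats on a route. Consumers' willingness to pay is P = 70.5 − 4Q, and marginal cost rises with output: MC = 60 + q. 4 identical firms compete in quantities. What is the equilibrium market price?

P = 62.5

In a 4-firm Cournot equilibrium, symmetry and the first-order condition give q = (70.5 − 60)/(21) = 0.5. So Q = 2 and P = 62.5.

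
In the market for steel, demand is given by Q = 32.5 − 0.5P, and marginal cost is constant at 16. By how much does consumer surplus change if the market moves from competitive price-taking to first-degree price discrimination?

Consumer surplus falls by 600.25

Inverting demand: P = 65 − 2Q.
Competitive firms price at marginal cost: P = 16, giving Q = 24.5.
CS = ½·(65 − 16)·24.5 = 600.25.
A perfectly discriminating monopolist sells every unit with P(Q) ≥ MC(Q), so output equals the competitive quantity Q = 24.5. Each buyer pays their reservation price, so CS = 0 and the firm captures all surplus.
CS = 0.
Change in consumer surplus: 0 − 600.25 = −600.25.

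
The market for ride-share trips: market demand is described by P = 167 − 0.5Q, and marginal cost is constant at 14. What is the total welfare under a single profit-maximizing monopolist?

The monopolist equates marginal revenue to marginal cost: 167 − Q = 14, so Q = 153. From demand, P = 90.5.
CS = ½·(167 − 90.5)·153 = 5852.25; PS = (90.5 − 14)·153 = 11704.5; TS = 17556.75.

TS = 17556.75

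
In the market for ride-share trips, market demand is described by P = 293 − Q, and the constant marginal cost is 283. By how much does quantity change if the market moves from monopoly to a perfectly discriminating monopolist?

Q rises by 5

The monopolist equates marginal revenue to marginal cost: 293 − 2Q = 283, so Q = 5. From demand, P = 288.
Under first-degree price discrimination the firm charges each unit its demand price and produces up to where P = MC, i.e. Q = 10. Consumer surplus is zero; producer surplus equals total surplus.
Change in quantity: 10 − 5 = 5.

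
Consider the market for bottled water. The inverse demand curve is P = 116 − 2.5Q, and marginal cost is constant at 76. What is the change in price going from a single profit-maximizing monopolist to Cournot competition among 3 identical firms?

P falls by 10

The monopolist equates marginal revenue to marginal cost: 116 − 5Q = 76, so Q = 8. From demand, P = 96.
In a 3-firm Cournot equilibrium, symmetry and the first-order condition give q = (116 − 76)/(10) = 4. So Q = 12 and P = 86.
Change in price: 86 − 96 = −10.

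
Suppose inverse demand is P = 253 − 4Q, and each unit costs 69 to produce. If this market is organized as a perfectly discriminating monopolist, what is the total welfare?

Under first-degree price discrimination the firm charges each unit its demand price and produces up to where P = MC, i.e. Q = 46. Consumer surplus is zero; producer surplus equals total surplus.
TS = 4232 (equal to competitive TS).

TS = 4232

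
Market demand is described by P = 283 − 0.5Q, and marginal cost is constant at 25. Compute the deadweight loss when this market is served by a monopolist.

Perfect competition: P = MC = 25, so 283 − 0.5Q = 25 and Q = 516.
Monopoly sets MR = MC: 283 − Q = 25 ⇒ Q = 258, P = 283 − 0.5·258 = 154.
DWL is the triangle between Q = 258 and Q = 516: ½·(516 − 258)·(154 − 25) = 16641.

DWL = 16641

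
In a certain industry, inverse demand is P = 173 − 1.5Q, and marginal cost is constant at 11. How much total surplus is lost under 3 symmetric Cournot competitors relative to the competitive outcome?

DWL = 546.75

Competitive firms price at marginal cost: P = 11, giving Q = 108.
Cournot with 3 identical firms: the symmetric best-response condition is 173 − 6q = 11. Each firm produces q = 27, total output Q = 81, price P = 51.5.
DWL is the triangle between Q = 81 and Q = 108: ½·(108 − 81)·(51.5 − 11) = 546.75.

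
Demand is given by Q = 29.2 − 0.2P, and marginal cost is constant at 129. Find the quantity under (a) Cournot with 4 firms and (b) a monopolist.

Inverting demand: P = 146 − 5Q.
With 4 symmetric Cournot firms, each firm's FOC gives 146 − 25q = 129, so q = 0.68, Q = 4·0.68 = 2.72, and P = 132.4.
Monopoly sets MR = MC: 146 − 10Q = 129 ⇒ Q = 1.7, P = 146 − 5·1.7 = 137.5.

Cournot: Q = 2.72; Monopoly: Q = 1.7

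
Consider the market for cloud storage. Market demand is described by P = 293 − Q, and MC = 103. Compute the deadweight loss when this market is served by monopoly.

Under competition P = MC = 103, so Q = (293 − 103)/1 = 190.
Monopoly sets MR = MC: 293 − 2Q = 103 ⇒ Q = 95, P = 293 − 95 = 198.
DWL is the triangle between Q = 95 and Q = 190: ½·(190 − 95)·(198 − 103) = 4512.5.

DWL = 4512.5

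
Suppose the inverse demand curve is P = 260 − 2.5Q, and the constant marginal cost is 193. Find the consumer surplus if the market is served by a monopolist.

The monopolist equates marginal revenue to marginal cost: 260 − 5Q = 193, so Q = 13.4. From demand, P = 226.5.
CS = ½·(260 − 226.5)·13.4 = 224.45.

CS = 224.45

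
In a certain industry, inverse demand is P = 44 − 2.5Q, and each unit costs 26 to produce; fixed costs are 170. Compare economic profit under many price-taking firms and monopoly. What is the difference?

Economic profit rises by 32.4

Competitive firms price at marginal cost: P = 26, giving Q = 7.2.
Profit = (26 − 26)·7.2 − 170 = −170.
The monopolist equates marginal revenue to marginal cost: 44 − 5Q = 26, so Q = 3.6. From demand, P = 35.
Profit = (35 − 26)·3.6 − 170 = −137.6.
Change in economic profit: −137.6 − −170 = 32.4.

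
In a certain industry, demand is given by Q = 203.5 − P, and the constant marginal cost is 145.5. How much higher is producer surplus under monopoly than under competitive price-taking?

Inverting demand: P = 203.5 − Q.
Under competition P = MC = 145.5, so Q = (203.5 − 145.5)/1 = 58.
PS = (145.5 − 145.5)·58 = 0.
The monopolist equates marginal revenue to marginal cost: 203.5 − 2Q = 145.5, so Q = 29. From demand, P = 174.5.
PS = (174.5 − 145.5)·29 = 841.
Change in producer surplus: 841 − 0 = 841.

Producer surplus rises by 841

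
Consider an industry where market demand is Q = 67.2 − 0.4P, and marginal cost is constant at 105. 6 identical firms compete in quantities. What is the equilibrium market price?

Inverting demand: P = 168 − 2.5Q.
In a 6-firm Cournot equilibrium, symmetry and the first-order condition give q = (168 − 105)/(17.5) = 3.6. So Q = 21.6 and P = 114.

P = 114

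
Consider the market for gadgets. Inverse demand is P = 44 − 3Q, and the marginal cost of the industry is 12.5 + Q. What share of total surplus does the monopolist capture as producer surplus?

A monopolist chooses Q where MR = MC. MR = 44 − 6Q; setting this equal to 12.5 + Q gives Q = 4.5 and P = 30.5.
CS = ½·(44 − 30.5)·4.5 = 30.375.
PS = P·Q − VC(Q) = 30.5·4.5 − (12.5·4.5 + ½·1·4.5²) = 70.875.
Share captured = PS/TS = 70.875/101.25 = 0.7.

PS/TS = 0.7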